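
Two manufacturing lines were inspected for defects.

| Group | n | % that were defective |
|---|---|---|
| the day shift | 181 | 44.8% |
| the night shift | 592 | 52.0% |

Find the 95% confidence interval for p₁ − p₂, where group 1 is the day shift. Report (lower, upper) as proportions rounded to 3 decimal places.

SE₁ = √(p̂₁(1−p̂₁)/n₁) = √(0.4480·0.5520/181) = 0.03696; SE₂ = √(0.5200·0.4800/592) = 0.02053.
Independent samples: SE of the difference = √(SE₁² + SE₂²) = √(0.0013660416 + 0.0004214809) = 0.04228.
z* for 95% confidence is 1.960, so the margin of error is 1.960 × 0.04228 = 0.08287.
Point estimate p̂₁ − p̂₂ = 0.4480 − 0.5200 = -0.0720.
-0.0720 ± 0.08287 → (-0.155, 0.011).

(-0.155, 0.011)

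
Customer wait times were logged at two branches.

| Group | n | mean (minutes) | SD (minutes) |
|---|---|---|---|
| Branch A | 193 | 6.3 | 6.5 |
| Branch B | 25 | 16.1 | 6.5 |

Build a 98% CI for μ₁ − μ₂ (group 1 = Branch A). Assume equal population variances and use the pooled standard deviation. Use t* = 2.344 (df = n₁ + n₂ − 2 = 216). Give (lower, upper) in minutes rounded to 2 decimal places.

Pooled variance s_p² = [192·6.5² + 24·6.5²] / (193+25−2) = 42.2500, so s_p = 6.5000.
SE_diff = s_p·√(1/n₁ + 1/n₂) = 6.5000·√(1/193 + 1/25) = 1.3816.
t* = 2.344; margin = 2.344 × 1.3816 = 3.2385.
Difference = 6.3 − 16.1 = -9.8000.
-9.8000 ± 3.2385 → (-13.04, -6.56).

(-13.04, -6.56)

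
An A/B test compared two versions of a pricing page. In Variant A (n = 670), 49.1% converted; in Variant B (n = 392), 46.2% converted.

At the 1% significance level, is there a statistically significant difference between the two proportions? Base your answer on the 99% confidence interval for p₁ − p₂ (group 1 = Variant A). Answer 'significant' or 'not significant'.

not significant

The two standard errors are √(0.4910×0.5090/670) = 0.01931 and √(0.4620×0.5380/392) = 0.02518.
Because the samples are independent, SE_diff = √(0.01931² + 0.02518²) = 0.03173.
Using z* = 2.576 for 99%, ME = 2.576 × 0.03173 = 0.08174.
p̂₁ − p̂₂ = 0.0290; interval 0.0290 ± 0.08174 gives (-0.05274, 0.11074).
The interval (-0.05274, 0.11074) contains 0, so the difference is not significant.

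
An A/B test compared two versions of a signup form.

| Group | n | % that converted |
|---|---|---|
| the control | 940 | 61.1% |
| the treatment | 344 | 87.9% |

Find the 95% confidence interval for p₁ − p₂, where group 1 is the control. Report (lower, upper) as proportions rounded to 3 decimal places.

The two standard errors are √(0.6110×0.3890/940) = 0.01590 and √(0.8790×0.1210/344) = 0.01758.
Because the samples are independent, SE_diff = √(0.01590² + 0.01758²) = 0.02370.
Using z* = 1.960 for 95%, ME = 1.960 × 0.02370 = 0.04645.
p̂₁ − p̂₂ = -0.2680; interval -0.2680 ± 0.04645 gives (-0.314, -0.222).

(-0.314, -0.222)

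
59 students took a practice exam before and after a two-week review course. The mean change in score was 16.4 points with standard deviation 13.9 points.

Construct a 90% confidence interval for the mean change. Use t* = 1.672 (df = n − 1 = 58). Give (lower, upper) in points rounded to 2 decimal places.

(13.37, 19.43)

Paired design: SE = s_d/√n = 13.9/√59 = 1.8096.
t* = 1.672; margin of error = 1.672 × 1.8096 = 3.0257.
16.4 ± 3.0257 → (13.37, 19.43).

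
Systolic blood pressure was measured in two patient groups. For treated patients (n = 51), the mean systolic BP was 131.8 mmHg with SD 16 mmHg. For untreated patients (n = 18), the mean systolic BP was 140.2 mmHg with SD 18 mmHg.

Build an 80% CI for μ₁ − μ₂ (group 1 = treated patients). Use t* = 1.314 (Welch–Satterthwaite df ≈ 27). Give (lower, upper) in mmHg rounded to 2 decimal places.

Per-group SEs: s₁/√n₁ = 16/√51 = 2.2404, s₂/√n₂ = 18/√18 = 4.2426.
Unpooled SE of the difference: √(5.01939216 + 17.99965476) = 4.7978.
Margin of error = t* · SE = 1.314 × 4.7978 = 6.3043.
x̄₁ − x̄₂ = 131.8 − 140.2 = -8.4000.
CI: -8.4000 ± 6.3043 = (-14.70, -2.10).

(-14.70, -2.10)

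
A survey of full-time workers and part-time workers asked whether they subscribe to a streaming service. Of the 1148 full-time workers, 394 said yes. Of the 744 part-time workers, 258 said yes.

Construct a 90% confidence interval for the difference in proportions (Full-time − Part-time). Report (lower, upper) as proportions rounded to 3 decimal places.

p̂₁ = 394/1148 = 0.3432 and p̂₂ = 258/744 = 0.3468.
SE₁ = √(p̂₁(1−p̂₁)/n₁) = √(0.3432·0.6568/1148) = 0.01401; SE₂ = √(0.3468·0.6532/744) = 0.01745.
Independent samples: SE of the difference = √(SE₁² + SE₂²) = √(0.0001962801 + 0.0003045025) = 0.02238.
z* for 90% confidence is 1.645, so the margin of error is 1.645 × 0.02238 = 0.03682.
Point estimate p̂₁ − p̂₂ = 0.3432 − 0.3468 = -0.0036.
-0.0036 ± 0.03682 → (-0.040, 0.033).

(-0.040, 0.033)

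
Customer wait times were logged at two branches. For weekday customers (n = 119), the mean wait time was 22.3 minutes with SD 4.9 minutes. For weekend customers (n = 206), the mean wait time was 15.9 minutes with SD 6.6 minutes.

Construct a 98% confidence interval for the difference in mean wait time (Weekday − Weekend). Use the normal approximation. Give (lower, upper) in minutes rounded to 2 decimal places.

(4.90, 7.90)

SE₁ = s₁/√n₁ = 4.9/√119 = 0.4492; SE₂ = 6.6/√206 = 0.4598.
Independent samples, unequal variances: SE_diff = √(SE₁² + SE₂²) = √(0.20178064 + 0.21141604) = 0.6428.
z* = 2.326, so margin of error = 2.326 × 0.6428 = 1.4952.
Difference in means = 22.3 − 15.9 = 6.4000.
6.4000 ± 1.4952 → (4.90, 7.90).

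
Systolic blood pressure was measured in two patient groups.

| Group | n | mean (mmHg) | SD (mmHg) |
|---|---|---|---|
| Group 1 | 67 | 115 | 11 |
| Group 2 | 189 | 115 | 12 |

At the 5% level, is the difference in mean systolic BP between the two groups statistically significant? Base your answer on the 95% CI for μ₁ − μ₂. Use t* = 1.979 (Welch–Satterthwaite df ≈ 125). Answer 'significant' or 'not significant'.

SE₁ = s₁/√n₁ = 11/√67 = 1.3439; SE₂ = 12/√189 = 0.8729.
Independent samples, unequal variances: SE_diff = √(SE₁² + SE₂²) = √(1.80606721 + 0.76195441) = 1.6025.
t* = 1.979, so margin of error = 1.979 × 1.6025 = 3.1713.
Difference in means = 115 − 115 = 0.0000.
0.0000 ± 3.1713 → (-3.1713, 3.1713).
The interval (-3.1713, 3.1713) contains 0, so the difference is not significant.

not significant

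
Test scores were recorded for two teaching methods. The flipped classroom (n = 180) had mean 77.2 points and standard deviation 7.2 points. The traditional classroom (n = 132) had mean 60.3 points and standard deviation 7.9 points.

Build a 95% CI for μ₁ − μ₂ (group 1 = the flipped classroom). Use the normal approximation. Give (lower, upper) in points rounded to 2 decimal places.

Standard errors of each mean: 7.2/√180 = 0.5367 and 7.9/√132 = 0.6876.
SE(x̄₁ − x̄₂) = √(0.5367² + 0.6876²) = 0.8723 for independent samples with unequal variances.
With z* = 1.960, the margin is 1.960 × 0.8723 = 1.7097.
x̄₁ − x̄₂ = 77.2 − 60.3 = 16.9000; the interval is 16.9000 ± 1.7097 = (15.19, 18.61).

(15.19, 18.61)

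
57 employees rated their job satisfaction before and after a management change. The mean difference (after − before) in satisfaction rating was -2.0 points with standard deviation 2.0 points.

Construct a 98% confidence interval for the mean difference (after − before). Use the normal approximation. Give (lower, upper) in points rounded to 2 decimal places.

Paired design: SE = s_d/√n = 2.0/√57 = 0.2649.
z* = 2.326; margin of error = 2.326 × 0.2649 = 0.6162.
-2.0 ± 0.6162 → (-2.62, -1.38).

(-2.62, -1.38)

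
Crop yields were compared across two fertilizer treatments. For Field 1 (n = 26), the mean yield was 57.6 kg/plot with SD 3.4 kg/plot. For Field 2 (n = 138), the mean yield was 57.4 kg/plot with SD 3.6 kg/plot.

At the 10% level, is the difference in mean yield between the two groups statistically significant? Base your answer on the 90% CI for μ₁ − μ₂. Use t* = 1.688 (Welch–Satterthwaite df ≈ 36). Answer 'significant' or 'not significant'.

Per-group SEs: s₁/√n₁ = 3.4/√26 = 0.6668, s₂/√n₂ = 3.6/√138 = 0.3065.
Unpooled SE of the difference: √(0.44462224 + 0.09394225) = 0.7339.
Margin of error = t* · SE = 1.688 × 0.7339 = 1.2388.
x̄₁ − x̄₂ = 57.6 − 57.4 = 0.2000.
CI: 0.2000 ± 1.2388 = (-1.0388, 1.4388).
The interval (-1.0388, 1.4388) contains 0, so the difference is not significant.

not significant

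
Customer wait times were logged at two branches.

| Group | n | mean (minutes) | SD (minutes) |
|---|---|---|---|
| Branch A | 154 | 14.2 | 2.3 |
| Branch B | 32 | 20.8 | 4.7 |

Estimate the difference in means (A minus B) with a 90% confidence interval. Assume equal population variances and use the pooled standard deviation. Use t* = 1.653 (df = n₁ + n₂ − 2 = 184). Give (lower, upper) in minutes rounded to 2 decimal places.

(-7.52, -5.68)

s_p = √[((n₁−1)s₁² + (n₂−1)s₂²)/(n₁+n₂−2)] = √[(153·2.3² + 31·4.7²)/184] = 2.8496.
SE = 2.8496·√(1/154 + 1/32) = 0.5536.
With t* = 1.653, margin = 1.653 × 0.5536 = 0.9151.
x̄₁ − x̄₂ = 14.2 − 20.8 = -6.6000; interval -6.6000 ± 0.9151 = (-7.52, -5.68).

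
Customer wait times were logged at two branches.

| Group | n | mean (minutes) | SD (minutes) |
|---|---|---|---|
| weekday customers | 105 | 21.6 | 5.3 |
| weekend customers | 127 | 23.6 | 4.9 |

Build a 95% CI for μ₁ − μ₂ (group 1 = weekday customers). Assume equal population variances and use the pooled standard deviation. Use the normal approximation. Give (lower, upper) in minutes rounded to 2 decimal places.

(-3.31, -0.69)

Pooled variance s_p² = [104·5.3² + 126·4.9²] / (105+127−2) = 25.8549, so s_p = 5.0848.
SE_diff = s_p·√(1/n₁ + 1/n₂) = 5.0848·√(1/105 + 1/127) = 0.6707.
z* = 1.960; margin = 1.960 × 0.6707 = 1.3146.
Difference = 21.6 − 23.6 = -2.0000.
-2.0000 ± 1.3146 → (-3.31, -0.69).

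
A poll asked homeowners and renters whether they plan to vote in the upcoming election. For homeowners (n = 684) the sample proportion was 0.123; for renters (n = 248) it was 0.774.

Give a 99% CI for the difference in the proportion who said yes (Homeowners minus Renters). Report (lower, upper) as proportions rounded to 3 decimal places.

Each SE is √(p̂(1−p̂)/n): √(0.1230·0.8770/684) = 0.01256 and √(0.7740·0.2260/248) = 0.02656.
SE(p̂₁ − p̂₂) = √(SE₁² + SE₂²) = √(0.0001577536 + 0.0007054336) = 0.02938, since the two samples are independent.
At 99% confidence z* = 2.576; margin = 2.576 × 0.02938 = 0.07568.
The difference is 0.1230 − 0.7740 = -0.6510, so the interval is -0.6510 ± 0.07568 = (-0.727, -0.575).

(-0.727, -0.575)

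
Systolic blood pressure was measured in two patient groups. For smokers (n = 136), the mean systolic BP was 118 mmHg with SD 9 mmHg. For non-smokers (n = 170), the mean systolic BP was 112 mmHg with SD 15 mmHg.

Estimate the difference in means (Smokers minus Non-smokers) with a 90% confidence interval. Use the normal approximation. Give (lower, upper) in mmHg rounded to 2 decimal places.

(3.72, 8.28)

SE₁ = s₁/√n₁ = 9/√136 = 0.7717; SE₂ = 15/√170 = 1.1504.
Independent samples, unequal variances: SE_diff = √(SE₁² + SE₂²) = √(0.59552089 + 1.32342016) = 1.3853.
z* = 1.645, so margin of error = 1.645 × 1.3853 = 2.2788.
Difference in means = 118 − 112 = 6.0000.
6.0000 ± 2.2788 → (3.72, 8.28).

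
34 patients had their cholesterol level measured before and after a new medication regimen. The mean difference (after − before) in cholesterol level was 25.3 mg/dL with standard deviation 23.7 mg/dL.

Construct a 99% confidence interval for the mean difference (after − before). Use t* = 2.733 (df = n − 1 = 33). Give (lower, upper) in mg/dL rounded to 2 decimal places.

(14.19, 36.41)

This is a matched-pairs design, so SE = s_d/√n = 23.7/√34 = 4.0645.
Margin = 2.733 × 4.0645 = 11.1083; the interval is 25.3 ± 11.1083 = (14.19, 36.41).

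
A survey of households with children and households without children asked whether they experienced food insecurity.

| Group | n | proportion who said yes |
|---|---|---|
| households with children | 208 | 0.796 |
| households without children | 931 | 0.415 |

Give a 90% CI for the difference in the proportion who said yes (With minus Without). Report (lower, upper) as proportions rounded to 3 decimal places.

(0.328, 0.434)

SE₁ = √(p̂₁(1−p̂₁)/n₁) = √(0.7960·0.2040/208) = 0.02794; SE₂ = √(0.4150·0.5850/931) = 0.01615.
Independent samples: SE of the difference = √(SE₁² + SE₂²) = √(0.0007806436 + 0.0002608225) = 0.03227.
z* for 90% confidence is 1.645, so the margin of error is 1.645 × 0.03227 = 0.05308.
Point estimate p̂₁ − p̂₂ = 0.7960 − 0.4150 = 0.3810.
0.3810 ± 0.05308 → (0.328, 0.434).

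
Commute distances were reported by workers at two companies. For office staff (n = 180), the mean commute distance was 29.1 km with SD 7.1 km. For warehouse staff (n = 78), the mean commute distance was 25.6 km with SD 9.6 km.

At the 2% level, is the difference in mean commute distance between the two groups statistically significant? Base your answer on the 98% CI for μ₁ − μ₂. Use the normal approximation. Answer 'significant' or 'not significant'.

significant

SE₁ = s₁/√n₁ = 7.1/√180 = 0.5292; SE₂ = 9.6/√78 = 1.0870.
Independent samples, unequal variances: SE_diff = √(SE₁² + SE₂²) = √(0.28005264 + 1.181569) = 1.2090.
z* = 2.326, so margin of error = 2.326 × 1.2090 = 2.8121.
Difference in means = 29.1 − 25.6 = 3.5000.
3.5000 ± 2.8121 → (0.6879, 6.3121).
The interval (0.6879, 6.3121) does not contain 0, so the difference is significant.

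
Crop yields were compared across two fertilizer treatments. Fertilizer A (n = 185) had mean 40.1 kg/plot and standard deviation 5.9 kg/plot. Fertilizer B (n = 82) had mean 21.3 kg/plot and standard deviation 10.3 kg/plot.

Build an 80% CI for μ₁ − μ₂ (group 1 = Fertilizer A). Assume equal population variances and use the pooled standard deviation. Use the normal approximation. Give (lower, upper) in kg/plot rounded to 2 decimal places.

(17.52, 20.08)

Pooled variance s_p² = [184·5.9² + 81·10.3²] / (185+82−2) = 56.5975, so s_p = 7.5231.
SE_diff = s_p·√(1/n₁ + 1/n₂) = 7.5231·√(1/185 + 1/82) = 0.9981.
z* = 1.282; margin = 1.282 × 0.9981 = 1.2796.
Difference = 40.1 − 21.3 = 18.8000.
18.8000 ± 1.2796 → (17.52, 20.08).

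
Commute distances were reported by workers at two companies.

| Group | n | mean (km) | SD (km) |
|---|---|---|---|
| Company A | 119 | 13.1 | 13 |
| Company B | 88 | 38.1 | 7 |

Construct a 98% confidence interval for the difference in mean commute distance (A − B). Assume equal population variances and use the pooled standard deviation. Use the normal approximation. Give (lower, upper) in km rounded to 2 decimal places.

(-28.55, -21.45)

s_p = √[((n₁−1)s₁² + (n₂−1)s₂²)/(n₁+n₂−2)] = √[(118·13² + 87·7²)/205] = 10.8661.
SE = 10.8661·√(1/119 + 1/88) = 1.5277.
With z* = 2.326, margin = 2.326 × 1.5277 = 3.5534.
x̄₁ − x̄₂ = 13.1 − 38.1 = -25.0000; interval -25.0000 ± 3.5534 = (-28.55, -21.45).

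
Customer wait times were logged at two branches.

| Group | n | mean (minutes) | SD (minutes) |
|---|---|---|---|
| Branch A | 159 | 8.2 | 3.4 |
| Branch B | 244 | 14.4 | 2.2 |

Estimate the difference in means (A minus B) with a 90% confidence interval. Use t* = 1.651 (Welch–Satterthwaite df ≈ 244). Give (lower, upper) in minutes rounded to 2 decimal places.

(-6.70, -5.70)

Per-group SEs: s₁/√n₁ = 3.4/√159 = 0.2696, s₂/√n₂ = 2.2/√244 = 0.1408.
Unpooled SE of the difference: √(0.07268416 + 0.01982464) = 0.3042.
Margin of error = t* · SE = 1.651 × 0.3042 = 0.5022.
x̄₁ − x̄₂ = 8.2 − 14.4 = -6.2000.
CI: -6.2000 ± 0.5022 = (-6.70, -5.70).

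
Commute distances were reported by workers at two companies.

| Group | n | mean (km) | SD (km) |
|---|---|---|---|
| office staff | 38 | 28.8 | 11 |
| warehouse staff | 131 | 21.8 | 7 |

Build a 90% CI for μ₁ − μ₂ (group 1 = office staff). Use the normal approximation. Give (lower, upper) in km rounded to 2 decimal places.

Standard errors of each mean: 11/√38 = 1.7844 and 7/√131 = 0.6116.
SE(x̄₁ − x̄₂) = √(1.7844² + 0.6116²) = 1.8863 for independent samples with unequal variances.
With z* = 1.645, the margin is 1.645 × 1.8863 = 3.1030.
x̄₁ − x̄₂ = 28.8 − 21.8 = 7.0000; the interval is 7.0000 ± 3.1030 = (3.90, 10.10).

(3.90, 10.10)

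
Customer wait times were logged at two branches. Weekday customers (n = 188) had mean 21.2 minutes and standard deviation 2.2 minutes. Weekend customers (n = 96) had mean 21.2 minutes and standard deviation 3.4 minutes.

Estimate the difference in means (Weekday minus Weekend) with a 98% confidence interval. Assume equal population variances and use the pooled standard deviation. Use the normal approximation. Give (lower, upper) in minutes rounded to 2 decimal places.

Pooled variance s_p² = [187·2.2² + 95·3.4²] / (188+96−2) = 7.1038, so s_p = 2.6653.
SE_diff = s_p·√(1/n₁ + 1/n₂) = 2.6653·√(1/188 + 1/96) = 0.3343.
z* = 2.326; margin = 2.326 × 0.3343 = 0.7776.
Difference = 21.2 − 21.2 = 0.0000.
0.0000 ± 0.7776 → (-0.78, 0.78).

(-0.78, 0.78)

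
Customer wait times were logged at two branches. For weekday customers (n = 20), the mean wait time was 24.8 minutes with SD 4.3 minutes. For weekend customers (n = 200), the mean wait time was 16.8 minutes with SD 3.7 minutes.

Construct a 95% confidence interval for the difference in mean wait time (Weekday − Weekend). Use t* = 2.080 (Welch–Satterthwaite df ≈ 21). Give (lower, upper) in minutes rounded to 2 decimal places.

(5.93, 10.07)

Standard errors of each mean: 4.3/√20 = 0.9615 and 3.7/√200 = 0.2616.
SE(x̄₁ − x̄₂) = √(0.9615² + 0.2616²) = 0.9965 for independent samples with unequal variances.
With t* = 2.080, the margin is 2.080 × 0.9965 = 2.0727.
x̄₁ − x̄₂ = 24.8 − 16.8 = 8.0000; the interval is 8.0000 ± 2.0727 = (5.93, 10.07).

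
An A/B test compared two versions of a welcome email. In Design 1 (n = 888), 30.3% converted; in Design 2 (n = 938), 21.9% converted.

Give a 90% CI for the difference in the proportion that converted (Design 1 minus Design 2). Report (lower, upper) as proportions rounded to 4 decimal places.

(0.0503, 0.1177)

The two standard errors are √(0.3030×0.6970/888) = 0.01542 and √(0.2190×0.7810/938) = 0.01350.
Because the samples are independent, SE_diff = √(0.01542² + 0.01350²) = 0.02049.
Using z* = 1.645 for 90%, ME = 1.645 × 0.02049 = 0.03371.
p̂₁ − p̂₂ = 0.0840; interval 0.0840 ± 0.03371 gives (0.0503, 0.1177).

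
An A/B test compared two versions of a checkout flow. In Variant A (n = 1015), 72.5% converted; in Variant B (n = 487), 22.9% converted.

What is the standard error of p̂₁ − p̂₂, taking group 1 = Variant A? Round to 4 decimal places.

Each SE is √(p̂(1−p̂)/n): √(0.7250·0.2750/1015) = 0.01402 and √(0.2290·0.7710/487) = 0.01904.
SE(p̂₁ − p̂₂) = √(SE₁² + SE₂²) = √(0.0001965604 + 0.0003625216) = 0.02364, since the two samples are independent.

0.0236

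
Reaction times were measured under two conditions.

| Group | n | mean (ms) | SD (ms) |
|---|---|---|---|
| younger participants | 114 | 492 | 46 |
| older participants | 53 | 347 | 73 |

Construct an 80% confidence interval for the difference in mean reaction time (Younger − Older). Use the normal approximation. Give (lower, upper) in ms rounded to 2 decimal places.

(131.01, 158.99)

SE₁ = s₁/√n₁ = 46/√114 = 4.3083; SE₂ = 73/√53 = 10.0273.
Independent samples, unequal variances: SE_diff = √(SE₁² + SE₂²) = √(18.56144889 + 100.54674529) = 10.9137.
z* = 1.282, so margin of error = 1.282 × 10.9137 = 13.9914.
Difference in means = 492 − 347 = 145.0000.
145.0000 ± 13.9914 → (131.01, 158.99).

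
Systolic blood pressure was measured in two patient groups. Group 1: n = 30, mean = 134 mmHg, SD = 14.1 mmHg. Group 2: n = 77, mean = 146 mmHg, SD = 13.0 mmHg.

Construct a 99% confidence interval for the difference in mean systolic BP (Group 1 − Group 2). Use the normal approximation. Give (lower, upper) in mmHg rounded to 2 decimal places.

(-19.65, -4.35)

Per-group SEs: s₁/√n₁ = 14.1/√30 = 2.5743, s₂/√n₂ = 13.0/√77 = 1.4815.
Unpooled SE of the difference: √(6.62702049 + 2.19484225) = 2.9702.
Margin of error = z* · SE = 2.576 × 2.9702 = 7.6512.
x̄₁ − x̄₂ = 134 − 146 = -12.0000.
CI: -12.0000 ± 7.6512 = (-19.65, -4.35).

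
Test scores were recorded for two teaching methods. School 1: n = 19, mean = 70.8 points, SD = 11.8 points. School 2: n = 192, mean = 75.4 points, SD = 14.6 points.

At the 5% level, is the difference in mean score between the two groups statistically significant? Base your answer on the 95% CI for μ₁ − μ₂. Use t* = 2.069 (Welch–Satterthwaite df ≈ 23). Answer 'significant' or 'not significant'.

not significant

Standard errors of each mean: 11.8/√19 = 2.7071 and 14.6/√192 = 1.0537.
SE(x̄₁ − x̄₂) = √(2.7071² + 1.0537²) = 2.9049 for independent samples with unequal variances.
With t* = 2.069, the margin is 2.069 × 2.9049 = 6.0102.
x̄₁ − x̄₂ = 70.8 − 75.4 = -4.6000; the interval is -4.6000 ± 6.0102 = (-10.6102, 1.4102).
The interval (-10.6102, 1.4102) contains 0, so the difference is not significant.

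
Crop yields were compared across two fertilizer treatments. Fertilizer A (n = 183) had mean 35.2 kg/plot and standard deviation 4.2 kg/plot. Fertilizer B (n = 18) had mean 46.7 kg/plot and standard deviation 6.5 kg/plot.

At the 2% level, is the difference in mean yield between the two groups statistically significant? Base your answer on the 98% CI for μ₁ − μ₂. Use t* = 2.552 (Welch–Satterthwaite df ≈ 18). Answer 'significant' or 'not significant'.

significant

Standard errors of each mean: 4.2/√183 = 0.3105 and 6.5/√18 = 1.5321.
SE(x̄₁ − x̄₂) = √(0.3105² + 1.5321²) = 1.5632 for independent samples with unequal variances.
With t* = 2.552, the margin is 2.552 × 1.5632 = 3.9893.
x̄₁ − x̄₂ = 35.2 − 46.7 = -11.5000; the interval is -11.5000 ± 3.9893 = (-15.4893, -7.5107).
The interval (-15.4893, -7.5107) does not contain 0, so the difference is significant.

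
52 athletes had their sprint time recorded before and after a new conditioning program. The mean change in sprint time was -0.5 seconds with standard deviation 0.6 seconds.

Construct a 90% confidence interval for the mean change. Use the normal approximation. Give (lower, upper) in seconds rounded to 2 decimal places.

(-0.64, -0.36)

Paired design: SE = s_d/√n = 0.6/√52 = 0.0832.
z* = 1.645; margin of error = 1.645 × 0.0832 = 0.1369.
-0.5 ± 0.1369 → (-0.64, -0.36).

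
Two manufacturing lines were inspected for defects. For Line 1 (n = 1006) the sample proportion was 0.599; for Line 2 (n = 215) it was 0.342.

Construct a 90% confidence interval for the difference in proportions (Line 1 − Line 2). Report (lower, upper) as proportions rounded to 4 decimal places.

(0.1980, 0.3160)

SE₁ = √(p̂₁(1−p̂₁)/n₁) = √(0.5990·0.4010/1006) = 0.01545; SE₂ = √(0.3420·0.6580/215) = 0.03235.
Independent samples: SE of the difference = √(SE₁² + SE₂²) = √(0.0002387025 + 0.0010465225) = 0.03585.
z* for 90% confidence is 1.645, so the margin of error is 1.645 × 0.03585 = 0.05897.
Point estimate p̂₁ − p̂₂ = 0.5990 − 0.3420 = 0.2570.
0.2570 ± 0.05897 → (0.1980, 0.3160).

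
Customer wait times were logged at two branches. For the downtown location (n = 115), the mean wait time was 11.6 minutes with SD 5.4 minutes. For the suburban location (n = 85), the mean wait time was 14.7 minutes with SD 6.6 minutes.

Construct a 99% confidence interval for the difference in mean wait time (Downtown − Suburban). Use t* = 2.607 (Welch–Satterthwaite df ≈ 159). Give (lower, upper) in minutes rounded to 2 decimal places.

(-5.38, -0.82)

SE₁ = s₁/√n₁ = 5.4/√115 = 0.5036; SE₂ = 6.6/√85 = 0.7159.
Independent samples, unequal variances: SE_diff = √(SE₁² + SE₂²) = √(0.25361296 + 0.51251281) = 0.8753.
t* = 2.607, so margin of error = 2.607 × 0.8753 = 2.2819.
Difference in means = 11.6 − 14.7 = -3.1000.
-3.1000 ± 2.2819 → (-5.38, -0.82).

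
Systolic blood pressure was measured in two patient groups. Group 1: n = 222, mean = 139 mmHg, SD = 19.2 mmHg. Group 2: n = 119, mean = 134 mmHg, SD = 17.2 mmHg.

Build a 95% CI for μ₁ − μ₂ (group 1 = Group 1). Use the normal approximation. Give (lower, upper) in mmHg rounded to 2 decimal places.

Standard errors of each mean: 19.2/√222 = 1.2886 and 17.2/√119 = 1.5767.
SE(x̄₁ − x̄₂) = √(1.2886² + 1.5767²) = 2.0363 for independent samples with unequal variances.
With z* = 1.960, the margin is 1.960 × 2.0363 = 3.9911.
x̄₁ − x̄₂ = 139 − 134 = 5.0000; the interval is 5.0000 ± 3.9911 = (1.01, 8.99).

(1.01, 8.99)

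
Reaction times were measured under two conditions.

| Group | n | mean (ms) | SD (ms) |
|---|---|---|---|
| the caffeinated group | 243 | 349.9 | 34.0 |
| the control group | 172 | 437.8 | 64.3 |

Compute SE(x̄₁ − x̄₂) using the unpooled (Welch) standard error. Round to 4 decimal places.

Per-group SEs: s₁/√n₁ = 34.0/√243 = 2.1811, s₂/√n₂ = 64.3/√172 = 4.9028.
Unpooled SE of the difference: √(4.75719721 + 24.03744784) = 5.3661.

5.3661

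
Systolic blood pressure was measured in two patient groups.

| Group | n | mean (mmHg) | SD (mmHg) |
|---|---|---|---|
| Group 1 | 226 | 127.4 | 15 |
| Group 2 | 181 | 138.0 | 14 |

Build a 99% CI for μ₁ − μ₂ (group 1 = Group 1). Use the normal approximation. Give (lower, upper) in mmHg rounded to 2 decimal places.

(-14.31, -6.89)

Per-group SEs: s₁/√n₁ = 15/√226 = 0.9978, s₂/√n₂ = 14/√181 = 1.0406.
Unpooled SE of the difference: √(0.99560484 + 1.08284836) = 1.4417.
Margin of error = z* · SE = 2.576 × 1.4417 = 3.7138.
x̄₁ − x̄₂ = 127.4 − 138.0 = -10.6000.
CI: -10.6000 ± 3.7138 = (-14.31, -6.89).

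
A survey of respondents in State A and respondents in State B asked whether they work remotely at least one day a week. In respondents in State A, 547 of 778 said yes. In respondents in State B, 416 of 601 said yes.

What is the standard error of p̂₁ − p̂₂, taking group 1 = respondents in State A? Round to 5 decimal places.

0.02496

First, p̂₁ = 547/778 = 0.7031; p̂₂ = 416/601 = 0.6922.
The two standard errors are √(0.7031×0.2969/778) = 0.01638 and √(0.6922×0.3078/601) = 0.01883.
Because the samples are independent, SE_diff = √(0.01638² + 0.01883²) = 0.02496.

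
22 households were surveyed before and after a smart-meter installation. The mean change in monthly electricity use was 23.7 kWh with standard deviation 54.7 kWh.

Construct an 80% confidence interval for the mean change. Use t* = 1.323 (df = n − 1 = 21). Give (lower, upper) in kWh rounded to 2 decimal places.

(8.27, 39.13)

Paired design: SE = s_d/√n = 54.7/√22 = 11.6621.
t* = 1.323; margin of error = 1.323 × 11.6621 = 15.4290.
23.7 ± 15.4290 → (8.27, 39.13).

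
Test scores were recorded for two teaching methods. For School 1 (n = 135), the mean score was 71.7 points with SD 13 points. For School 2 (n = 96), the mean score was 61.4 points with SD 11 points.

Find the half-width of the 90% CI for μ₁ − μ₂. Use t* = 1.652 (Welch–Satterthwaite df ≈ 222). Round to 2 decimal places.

2.62

Per-group SEs: s₁/√n₁ = 13/√135 = 1.1189, s₂/√n₂ = 11/√96 = 1.1227.
Unpooled SE of the difference: √(1.25193721 + 1.26045529) = 1.5851.
Margin of error = t* · SE = 1.652 × 1.5851 = 2.6186.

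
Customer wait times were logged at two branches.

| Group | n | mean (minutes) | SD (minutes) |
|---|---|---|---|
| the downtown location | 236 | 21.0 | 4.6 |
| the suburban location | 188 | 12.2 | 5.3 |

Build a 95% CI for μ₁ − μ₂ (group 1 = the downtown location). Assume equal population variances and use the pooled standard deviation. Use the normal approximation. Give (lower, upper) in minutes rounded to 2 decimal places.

(7.86, 9.74)

s_p = √[((n₁−1)s₁² + (n₂−1)s₂²)/(n₁+n₂−2)] = √[(235·4.6² + 187·5.3²)/422] = 4.9225.
SE = 4.9225·√(1/236 + 1/188) = 0.4812.
With z* = 1.960, margin = 1.960 × 0.4812 = 0.9432.
x̄₁ − x̄₂ = 21.0 − 12.2 = 8.8000; interval 8.8000 ± 0.9432 = (7.86, 9.74).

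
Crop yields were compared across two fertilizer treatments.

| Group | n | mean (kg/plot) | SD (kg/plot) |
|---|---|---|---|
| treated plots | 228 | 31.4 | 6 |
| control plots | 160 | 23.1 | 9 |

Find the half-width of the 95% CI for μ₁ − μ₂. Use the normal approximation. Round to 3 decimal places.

1.597

SE₁ = s₁/√n₁ = 6/√228 = 0.3974; SE₂ = 9/√160 = 0.7115.
Independent samples, unequal variances: SE_diff = √(SE₁² + SE₂²) = √(0.15792676 + 0.50623225) = 0.8150.
z* = 1.960, so margin of error = 1.960 × 0.8150 = 1.5974.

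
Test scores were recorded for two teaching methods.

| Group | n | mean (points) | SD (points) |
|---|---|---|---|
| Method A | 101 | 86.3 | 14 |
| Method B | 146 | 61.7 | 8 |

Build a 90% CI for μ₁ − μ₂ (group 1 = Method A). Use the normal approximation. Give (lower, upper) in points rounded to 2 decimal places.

(22.06, 27.14)

Per-group SEs: s₁/√n₁ = 14/√101 = 1.3931, s₂/√n₂ = 8/√146 = 0.6621.
Unpooled SE of the difference: √(1.94072761 + 0.43837641) = 1.5424.
Margin of error = z* · SE = 1.645 × 1.5424 = 2.5372.
x̄₁ − x̄₂ = 86.3 − 61.7 = 24.6000.
CI: 24.6000 ± 2.5372 = (22.06, 27.14).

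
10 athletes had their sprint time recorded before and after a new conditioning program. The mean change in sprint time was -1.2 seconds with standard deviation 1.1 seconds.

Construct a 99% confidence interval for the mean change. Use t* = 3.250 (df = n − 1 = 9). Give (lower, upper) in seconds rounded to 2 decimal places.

(-2.33, -0.07)

Paired design: SE = s_d/√n = 1.1/√10 = 0.3479.
t* = 3.250; margin of error = 3.250 × 0.3479 = 1.1307.
-1.2 ± 1.1307 → (-2.33, -0.07).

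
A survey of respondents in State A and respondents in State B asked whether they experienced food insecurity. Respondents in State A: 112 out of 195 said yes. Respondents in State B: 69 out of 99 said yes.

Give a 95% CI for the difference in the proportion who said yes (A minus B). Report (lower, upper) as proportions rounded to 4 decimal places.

First, p̂₁ = 112/195 = 0.5744; p̂₂ = 69/99 = 0.6970.
The two standard errors are √(0.5744×0.4256/195) = 0.03541 and √(0.6970×0.3030/99) = 0.04619.
Because the samples are independent, SE_diff = √(0.03541² + 0.04619²) = 0.05820.
Using z* = 1.960 for 95%, ME = 1.960 × 0.05820 = 0.11407.
p̂₁ − p̂₂ = -0.1226; interval -0.1226 ± 0.11407 gives (-0.2367, -0.0085).

(-0.2367, -0.0085)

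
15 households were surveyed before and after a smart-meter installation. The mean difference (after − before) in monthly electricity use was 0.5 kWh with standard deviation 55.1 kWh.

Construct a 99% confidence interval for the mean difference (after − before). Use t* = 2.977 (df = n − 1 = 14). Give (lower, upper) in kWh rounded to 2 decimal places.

(-41.85, 42.85)

This is a matched-pairs design, so SE = s_d/√n = 55.1/√15 = 14.2268.
Margin = 2.977 × 14.2268 = 42.3532; the interval is 0.5 ± 42.3532 = (-41.85, 42.85).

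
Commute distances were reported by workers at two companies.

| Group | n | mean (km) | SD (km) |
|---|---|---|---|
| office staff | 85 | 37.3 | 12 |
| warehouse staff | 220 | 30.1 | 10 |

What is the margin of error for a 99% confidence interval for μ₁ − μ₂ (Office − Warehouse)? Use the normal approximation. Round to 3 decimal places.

3.776

Per-group SEs: s₁/√n₁ = 12/√85 = 1.3016, s₂/√n₂ = 10/√220 = 0.6742.
Unpooled SE of the difference: √(1.69416256 + 0.45454564) = 1.4658.
Margin of error = z* · SE = 2.576 × 1.4658 = 3.7759.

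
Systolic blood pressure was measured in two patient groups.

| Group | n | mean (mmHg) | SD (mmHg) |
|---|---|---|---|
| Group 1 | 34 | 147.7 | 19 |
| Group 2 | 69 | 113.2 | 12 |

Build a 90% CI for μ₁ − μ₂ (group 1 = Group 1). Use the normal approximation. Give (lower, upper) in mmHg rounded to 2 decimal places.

(28.64, 40.36)

Standard errors of each mean: 19/√34 = 3.2585 and 12/√69 = 1.4446.
SE(x̄₁ − x̄₂) = √(3.2585² + 1.4446²) = 3.5644 for independent samples with unequal variances.
With z* = 1.645, the margin is 1.645 × 3.5644 = 5.8634.
x̄₁ − x̄₂ = 147.7 − 113.2 = 34.5000; the interval is 34.5000 ± 5.8634 = (28.64, 40.36).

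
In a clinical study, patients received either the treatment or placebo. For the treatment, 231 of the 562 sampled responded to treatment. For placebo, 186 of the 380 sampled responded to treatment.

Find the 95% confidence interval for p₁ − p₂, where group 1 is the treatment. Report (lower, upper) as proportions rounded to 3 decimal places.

(-0.143, -0.014)

Sample proportions: 231/562 = 0.4110, 186/380 = 0.4895.
Each SE is √(p̂(1−p̂)/n): √(0.4110·0.5890/562) = 0.02075 and √(0.4895·0.5105/380) = 0.02564.
SE(p̂₁ − p̂₂) = √(SE₁² + SE₂²) = √(0.0004305625 + 0.0006574096) = 0.03298, since the two samples are independent.
At 95% confidence z* = 1.960; margin = 1.960 × 0.03298 = 0.06464.
The difference is 0.4110 − 0.4895 = -0.0785, so the interval is -0.0785 ± 0.06464 = (-0.143, -0.014).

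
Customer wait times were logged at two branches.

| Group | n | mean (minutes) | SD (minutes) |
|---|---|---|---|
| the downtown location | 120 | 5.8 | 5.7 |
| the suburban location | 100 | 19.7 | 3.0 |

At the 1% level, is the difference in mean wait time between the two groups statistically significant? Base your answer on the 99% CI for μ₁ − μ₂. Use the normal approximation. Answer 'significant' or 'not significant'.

Standard errors of each mean: 5.7/√120 = 0.5203 and 3.0/√100 = 0.3000.
SE(x̄₁ − x̄₂) = √(0.5203² + 0.3000²) = 0.6006 for independent samples with unequal variances.
With z* = 2.576, the margin is 2.576 × 0.6006 = 1.5471.
x̄₁ − x̄₂ = 5.8 − 19.7 = -13.9000; the interval is -13.9000 ± 1.5471 = (-15.4471, -12.3529).
The interval (-15.4471, -12.3529) does not contain 0, so the difference is significant.

significant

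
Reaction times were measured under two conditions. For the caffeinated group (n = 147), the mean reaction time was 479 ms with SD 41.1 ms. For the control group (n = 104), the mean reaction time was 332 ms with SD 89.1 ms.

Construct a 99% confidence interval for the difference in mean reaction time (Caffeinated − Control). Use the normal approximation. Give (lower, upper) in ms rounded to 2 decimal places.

(122.86, 171.14)

Per-group SEs: s₁/√n₁ = 41.1/√147 = 3.3899, s₂/√n₂ = 89.1/√104 = 8.7370.
Unpooled SE of the difference: √(11.49142201 + 76.335169) = 9.3716.
Margin of error = z* · SE = 2.576 × 9.3716 = 24.1412.
x̄₁ − x̄₂ = 479 − 332 = 147.0000.
CI: 147.0000 ± 24.1412 = (122.86, 171.14).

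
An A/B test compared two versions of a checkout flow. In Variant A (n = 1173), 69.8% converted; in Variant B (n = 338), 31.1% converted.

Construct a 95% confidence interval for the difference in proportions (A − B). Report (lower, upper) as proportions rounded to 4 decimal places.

(0.3311, 0.4429)

The two standard errors are √(0.6980×0.3020/1173) = 0.01341 and √(0.3110×0.6890/338) = 0.02518.
Because the samples are independent, SE_diff = √(0.01341² + 0.02518²) = 0.02853.
Using z* = 1.960 for 95%, ME = 1.960 × 0.02853 = 0.05592.
p̂₁ − p̂₂ = 0.3870; interval 0.3870 ± 0.05592 gives (0.3311, 0.4429).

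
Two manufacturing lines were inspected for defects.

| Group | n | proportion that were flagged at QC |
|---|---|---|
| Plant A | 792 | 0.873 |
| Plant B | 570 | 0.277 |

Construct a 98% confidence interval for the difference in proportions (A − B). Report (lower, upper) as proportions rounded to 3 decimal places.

(0.544, 0.648)

The two standard errors are √(0.8730×0.1270/792) = 0.01183 and √(0.2770×0.7230/570) = 0.01874.
Because the samples are independent, SE_diff = √(0.01183² + 0.01874²) = 0.02216.
Using z* = 2.326 for 98%, ME = 2.326 × 0.02216 = 0.05154.
p̂₁ − p̂₂ = 0.5960; interval 0.5960 ± 0.05154 gives (0.544, 0.648).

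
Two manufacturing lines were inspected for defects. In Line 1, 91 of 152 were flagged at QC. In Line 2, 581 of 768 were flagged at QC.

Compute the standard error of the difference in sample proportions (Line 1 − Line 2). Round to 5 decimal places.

p̂₁ = 91/152 = 0.5987 and p̂₂ = 581/768 = 0.7565.
SE₁ = √(p̂₁(1−p̂₁)/n₁) = √(0.5987·0.4013/152) = 0.03976; SE₂ = √(0.7565·0.2435/768) = 0.01549.
Independent samples: SE of the difference = √(SE₁² + SE₂²) = √(0.0015808576 + 0.0002399401) = 0.04267.

0.04267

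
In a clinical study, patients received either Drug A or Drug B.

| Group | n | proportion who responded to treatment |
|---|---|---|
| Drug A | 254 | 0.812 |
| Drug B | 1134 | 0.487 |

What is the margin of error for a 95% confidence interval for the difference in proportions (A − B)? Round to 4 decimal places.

The two standard errors are √(0.8120×0.1880/254) = 0.02452 and √(0.4870×0.5130/1134) = 0.01484.
Because the samples are independent, SE_diff = √(0.02452² + 0.01484²) = 0.02866.
Using z* = 1.960 for 95%, ME = 1.960 × 0.02866 = 0.05617.

0.0562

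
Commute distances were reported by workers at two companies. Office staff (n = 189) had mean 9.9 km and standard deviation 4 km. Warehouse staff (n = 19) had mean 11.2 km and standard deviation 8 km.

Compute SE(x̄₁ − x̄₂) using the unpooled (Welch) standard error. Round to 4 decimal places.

1.8582

Per-group SEs: s₁/√n₁ = 4/√189 = 0.2910, s₂/√n₂ = 8/√19 = 1.8353.
Unpooled SE of the difference: √(0.084681 + 3.36832609) = 1.8582.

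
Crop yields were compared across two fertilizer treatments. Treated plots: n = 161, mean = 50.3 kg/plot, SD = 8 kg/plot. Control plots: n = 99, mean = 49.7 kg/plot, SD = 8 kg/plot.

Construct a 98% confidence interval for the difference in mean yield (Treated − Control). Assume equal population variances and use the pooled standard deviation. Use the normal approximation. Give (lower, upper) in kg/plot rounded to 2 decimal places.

(-1.78, 2.98)

s_p = √[((n₁−1)s₁² + (n₂−1)s₂²)/(n₁+n₂−2)] = √[(160·8² + 98·8²)/258] = 8.0000.
SE = 8.0000·√(1/161 + 1/99) = 1.0218.
With z* = 2.326, margin = 2.326 × 1.0218 = 2.3767.
x̄₁ − x̄₂ = 50.3 − 49.7 = 0.6000; interval 0.6000 ± 2.3767 = (-1.78, 2.98).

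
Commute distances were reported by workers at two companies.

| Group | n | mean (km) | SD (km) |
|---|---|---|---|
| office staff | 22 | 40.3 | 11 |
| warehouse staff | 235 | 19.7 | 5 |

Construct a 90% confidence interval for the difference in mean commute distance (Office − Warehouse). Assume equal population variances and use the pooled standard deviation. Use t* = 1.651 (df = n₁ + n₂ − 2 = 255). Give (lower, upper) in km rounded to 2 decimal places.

(18.49, 22.71)

s_p = √[((n₁−1)s₁² + (n₂−1)s₂²)/(n₁+n₂−2)] = √[(21·11² + 234·5²)/255] = 5.7364.
SE = 5.7364·√(1/22 + 1/235) = 1.2790.
With t* = 1.651, margin = 1.651 × 1.2790 = 2.1116.
x̄₁ − x̄₂ = 40.3 − 19.7 = 20.6000; interval 20.6000 ± 2.1116 = (18.49, 22.71).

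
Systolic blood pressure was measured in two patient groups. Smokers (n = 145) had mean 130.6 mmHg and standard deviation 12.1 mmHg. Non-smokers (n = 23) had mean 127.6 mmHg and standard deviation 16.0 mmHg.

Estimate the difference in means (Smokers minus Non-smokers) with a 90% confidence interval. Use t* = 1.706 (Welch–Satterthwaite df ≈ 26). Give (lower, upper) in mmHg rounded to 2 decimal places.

(-2.94, 8.94)

Standard errors of each mean: 12.1/√145 = 1.0049 and 16.0/√23 = 3.3362.
SE(x̄₁ − x̄₂) = √(1.0049² + 3.3362²) = 3.4843 for independent samples with unequal variances.
With t* = 1.706, the margin is 1.706 × 3.4843 = 5.9442.
x̄₁ − x̄₂ = 130.6 − 127.6 = 3.0000; the interval is 3.0000 ± 5.9442 = (-2.94, 8.94).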